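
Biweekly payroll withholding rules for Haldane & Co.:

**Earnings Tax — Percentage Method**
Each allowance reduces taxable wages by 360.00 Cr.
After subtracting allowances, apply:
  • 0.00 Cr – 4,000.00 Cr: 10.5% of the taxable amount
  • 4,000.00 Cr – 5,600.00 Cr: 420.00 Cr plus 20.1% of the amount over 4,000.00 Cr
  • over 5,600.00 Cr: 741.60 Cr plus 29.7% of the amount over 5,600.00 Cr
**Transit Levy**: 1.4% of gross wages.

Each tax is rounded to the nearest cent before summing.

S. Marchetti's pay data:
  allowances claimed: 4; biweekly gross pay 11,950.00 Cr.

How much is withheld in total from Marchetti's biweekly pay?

Earnings Tax: taxable = 11,950.00 Cr − 4×360.00 Cr = 10,510.00 Cr
  741.60 Cr + 29.7% × (10,510.00 Cr − 5,600.00 Cr) = 741.60 Cr + 29.7% × 4,910.00 Cr = 2,199.87 Cr
Transit Levy: 1.4% × 11,950.00 Cr = 167.30 Cr
Total: 2,199.87 Cr + 167.30 Cr = 2,367.17 Cr

2,367.17 Cr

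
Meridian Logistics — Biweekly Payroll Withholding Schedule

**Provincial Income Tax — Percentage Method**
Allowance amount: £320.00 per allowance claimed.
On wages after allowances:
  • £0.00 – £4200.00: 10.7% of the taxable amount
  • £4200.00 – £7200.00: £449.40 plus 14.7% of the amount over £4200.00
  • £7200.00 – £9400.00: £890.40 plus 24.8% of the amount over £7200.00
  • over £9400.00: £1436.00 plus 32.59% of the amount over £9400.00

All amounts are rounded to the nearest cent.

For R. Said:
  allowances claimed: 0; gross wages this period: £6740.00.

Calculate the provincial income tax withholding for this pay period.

£822.78

Provincial Income Tax: taxable = £6740.00
  £449.40 + 14.7% × (£6740.00 − £4200.00) = £449.40 + 14.7% × £2540.00 = £822.78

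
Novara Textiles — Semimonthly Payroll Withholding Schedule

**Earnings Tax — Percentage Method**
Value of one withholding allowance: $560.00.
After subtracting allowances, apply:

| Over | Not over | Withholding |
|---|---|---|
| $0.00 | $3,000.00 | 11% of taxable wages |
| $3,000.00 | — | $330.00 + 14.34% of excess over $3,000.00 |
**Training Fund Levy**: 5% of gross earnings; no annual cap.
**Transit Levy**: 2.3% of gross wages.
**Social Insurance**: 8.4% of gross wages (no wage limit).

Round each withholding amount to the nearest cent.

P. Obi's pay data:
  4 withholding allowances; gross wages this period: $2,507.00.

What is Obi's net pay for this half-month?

$2,084.03

Earnings Tax: taxable = $2,507.00 − 4×$560.00 = $267.00
  11% × $267.00 = $29.37
Training Fund Levy: 5% × $2,507.00 = $125.35
Transit Levy: 2.3% × $2,507.00 = $57.66
Social Insurance: 8.4% × $2,507.00 = $210.59
Total withheld: $29.37 + $125.35 + $57.66 + $210.59 = $422.97
Net pay: $2,507.00 − $422.97 = $2,084.03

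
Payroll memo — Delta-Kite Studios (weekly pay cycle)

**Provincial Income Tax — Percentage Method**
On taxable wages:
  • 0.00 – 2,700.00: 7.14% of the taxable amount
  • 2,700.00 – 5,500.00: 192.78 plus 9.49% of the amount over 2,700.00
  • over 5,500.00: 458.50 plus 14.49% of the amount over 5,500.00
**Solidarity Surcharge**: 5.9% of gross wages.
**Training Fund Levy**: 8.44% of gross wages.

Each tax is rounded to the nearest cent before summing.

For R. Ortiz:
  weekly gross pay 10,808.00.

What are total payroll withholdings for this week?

Provincial Income Tax: taxable = 10,808.00
  458.50 + 14.49% × (10,808.00 − 5,500.00) = 458.50 + 14.49% × 5,308.00 = 1,227.63
Solidarity Surcharge: 5.9% × 10,808.00 = 637.67
Training Fund Levy: 8.44% × 10,808.00 = 912.20
Total: 1,227.63 + 637.67 + 912.20 = 2,777.50

2,777.50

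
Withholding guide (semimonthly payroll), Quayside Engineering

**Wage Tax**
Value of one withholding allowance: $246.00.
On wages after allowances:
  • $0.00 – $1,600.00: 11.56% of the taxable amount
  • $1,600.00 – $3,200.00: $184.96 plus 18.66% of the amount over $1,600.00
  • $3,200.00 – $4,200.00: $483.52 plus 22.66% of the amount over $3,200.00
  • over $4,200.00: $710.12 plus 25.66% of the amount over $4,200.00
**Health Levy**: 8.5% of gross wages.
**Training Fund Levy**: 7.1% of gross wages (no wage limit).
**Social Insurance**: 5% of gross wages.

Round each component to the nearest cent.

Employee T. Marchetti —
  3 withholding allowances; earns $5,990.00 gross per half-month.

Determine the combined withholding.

Wage Tax: taxable = $5,990.00 − 3×$246.00 = $5,252.00
  $710.12 + 25.66% × ($5,252.00 − $4,200.00) = $710.12 + 25.66% × $1,052.00 = $980.06
Health Levy: 8.5% × $5,990.00 = $509.15
Training Fund Levy: 7.1% × $5,990.00 = $425.29
Social Insurance: 5% × $5,990.00 = $299.50
Total: $980.06 + $509.15 + $425.29 + $299.50 = $2,214.00

$2,214.00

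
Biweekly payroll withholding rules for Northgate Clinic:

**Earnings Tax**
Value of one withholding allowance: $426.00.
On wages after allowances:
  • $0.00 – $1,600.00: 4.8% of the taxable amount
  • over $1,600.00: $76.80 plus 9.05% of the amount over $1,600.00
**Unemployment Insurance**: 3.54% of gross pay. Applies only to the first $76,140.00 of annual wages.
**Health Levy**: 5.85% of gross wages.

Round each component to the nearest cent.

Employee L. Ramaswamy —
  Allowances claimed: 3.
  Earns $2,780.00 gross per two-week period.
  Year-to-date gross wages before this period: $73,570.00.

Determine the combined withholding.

Earnings Tax: taxable = $2,780.00 − 3×$426.00 = $1,502.00
  4.8% × $1,502.00 = $72.10
Unemployment Insurance: cap $76,140.00 − YTD $73,570.00 = $2,570.00 subject; 3.54% × $2,570.00 = $90.98
Health Levy: 5.85% × $2,780.00 = $162.63
Total: $72.10 + $90.98 + $162.63 = $325.71

$325.71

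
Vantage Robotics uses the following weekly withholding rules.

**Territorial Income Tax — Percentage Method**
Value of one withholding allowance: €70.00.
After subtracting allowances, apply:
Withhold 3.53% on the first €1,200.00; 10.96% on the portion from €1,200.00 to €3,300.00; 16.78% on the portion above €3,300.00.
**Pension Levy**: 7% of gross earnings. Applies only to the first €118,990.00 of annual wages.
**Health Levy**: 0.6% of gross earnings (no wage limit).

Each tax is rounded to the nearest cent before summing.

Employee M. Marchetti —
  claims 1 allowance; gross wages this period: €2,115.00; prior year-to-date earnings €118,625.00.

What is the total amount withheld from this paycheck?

€173.21

Territorial Income Tax: taxable = €2,115.00 − 1×€70.00 = €2,045.00
  €42.36 + 10.96% × (€2,045.00 − €1,200.00) = €42.36 + 10.96% × €845.00 = €134.97
Pension Levy: cap €118,990.00 − YTD €118,625.00 = €365.00 subject; 7% × €365.00 = €25.55
Health Levy: 0.6% × €2,115.00 = €12.69
Total: €134.97 + €25.55 + €12.69 = €173.21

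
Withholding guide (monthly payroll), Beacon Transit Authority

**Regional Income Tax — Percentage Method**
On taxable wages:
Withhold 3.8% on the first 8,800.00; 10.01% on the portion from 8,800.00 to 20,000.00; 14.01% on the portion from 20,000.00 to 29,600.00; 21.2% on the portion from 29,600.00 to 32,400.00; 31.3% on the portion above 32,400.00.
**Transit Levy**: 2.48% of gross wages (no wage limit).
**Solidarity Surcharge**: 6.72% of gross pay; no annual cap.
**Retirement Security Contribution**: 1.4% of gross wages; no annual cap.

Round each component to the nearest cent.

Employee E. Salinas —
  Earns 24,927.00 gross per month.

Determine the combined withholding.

4,788.05

Regional Income Tax: taxable = 24,927.00
  1,455.52 + 14.01% × (24,927.00 − 20,000.00) = 1,455.52 + 14.01% × 4,927.00 = 2,145.79
Transit Levy: 2.48% × 24,927.00 = 618.19
Solidarity Surcharge: 6.72% × 24,927.00 = 1,675.09
Retirement Security Contribution: 1.4% × 24,927.00 = 348.98
Total: 2,145.79 + 618.19 + 1,675.09 + 348.98 = 4,788.05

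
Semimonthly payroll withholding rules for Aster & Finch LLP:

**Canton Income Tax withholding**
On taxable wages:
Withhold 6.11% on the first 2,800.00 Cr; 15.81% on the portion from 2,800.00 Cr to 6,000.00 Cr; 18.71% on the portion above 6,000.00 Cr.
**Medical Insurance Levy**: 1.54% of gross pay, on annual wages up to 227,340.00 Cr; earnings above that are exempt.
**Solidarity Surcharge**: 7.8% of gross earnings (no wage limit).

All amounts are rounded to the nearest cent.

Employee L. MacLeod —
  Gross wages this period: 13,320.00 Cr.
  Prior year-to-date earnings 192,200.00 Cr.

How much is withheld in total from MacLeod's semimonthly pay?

3,290.66 Cr

Canton Income Tax: taxable = 13,320.00 Cr
  677.00 Cr + 18.71% × (13,320.00 Cr − 6,000.00 Cr) = 677.00 Cr + 18.71% × 7,320.00 Cr = 2,046.57 Cr
Medical Insurance Levy: 1.54% × 13,320.00 Cr = 205.13 Cr
Solidarity Surcharge: 7.8% × 13,320.00 Cr = 1,038.96 Cr
Total: 2,046.57 Cr + 205.13 Cr + 1,038.96 Cr = 3,290.66 Cr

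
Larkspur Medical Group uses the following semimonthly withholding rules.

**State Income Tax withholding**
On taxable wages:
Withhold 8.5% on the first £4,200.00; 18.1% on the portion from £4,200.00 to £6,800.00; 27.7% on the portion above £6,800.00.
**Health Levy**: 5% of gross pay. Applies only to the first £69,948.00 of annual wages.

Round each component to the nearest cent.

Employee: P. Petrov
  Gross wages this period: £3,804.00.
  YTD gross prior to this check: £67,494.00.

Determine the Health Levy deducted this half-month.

£122.70

Health Levy: cap £69,948.00 − YTD £67,494.00 = £2,454.00 subject; 5% × £2,454.00 = £122.70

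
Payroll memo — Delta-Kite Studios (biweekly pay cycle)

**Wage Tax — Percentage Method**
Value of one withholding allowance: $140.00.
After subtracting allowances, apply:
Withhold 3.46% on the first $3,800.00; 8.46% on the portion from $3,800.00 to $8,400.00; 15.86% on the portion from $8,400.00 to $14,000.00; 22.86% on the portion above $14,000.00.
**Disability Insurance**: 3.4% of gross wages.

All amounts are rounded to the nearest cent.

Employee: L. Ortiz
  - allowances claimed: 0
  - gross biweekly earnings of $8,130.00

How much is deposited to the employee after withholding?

$7,355.78

Wage Tax: taxable = $8,130.00
  $131.48 + 8.46% × ($8,130.00 − $3,800.00) = $131.48 + 8.46% × $4,330.00 = $497.80
Disability Insurance: 3.4% × $8,130.00 = $276.42
Total withheld: $497.80 + $276.42 = $774.22
Net pay: $8,130.00 − $774.22 = $7,355.78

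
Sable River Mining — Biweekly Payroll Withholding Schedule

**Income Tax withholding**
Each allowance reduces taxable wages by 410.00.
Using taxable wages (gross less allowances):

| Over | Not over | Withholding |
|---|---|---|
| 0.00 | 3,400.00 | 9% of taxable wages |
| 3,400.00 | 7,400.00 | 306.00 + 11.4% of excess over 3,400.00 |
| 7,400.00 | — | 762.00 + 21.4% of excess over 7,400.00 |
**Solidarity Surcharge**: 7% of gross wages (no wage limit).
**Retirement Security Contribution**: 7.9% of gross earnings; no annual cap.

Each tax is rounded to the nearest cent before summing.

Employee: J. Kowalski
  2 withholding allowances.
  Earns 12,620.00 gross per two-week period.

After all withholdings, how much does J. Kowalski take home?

Income Tax: taxable = 12,620.00 − 2×410.00 = 11,800.00
  762.00 + 21.4% × (11,800.00 − 7,400.00) = 762.00 + 21.4% × 4,400.00 = 1,703.60
Solidarity Surcharge: 7% × 12,620.00 = 883.40
Retirement Security Contribution: 7.9% × 12,620.00 = 996.98
Total withheld: 1,703.60 + 883.40 + 996.98 = 3,583.98
Net pay: 12,620.00 − 3,583.98 = 9,036.02

9,036.02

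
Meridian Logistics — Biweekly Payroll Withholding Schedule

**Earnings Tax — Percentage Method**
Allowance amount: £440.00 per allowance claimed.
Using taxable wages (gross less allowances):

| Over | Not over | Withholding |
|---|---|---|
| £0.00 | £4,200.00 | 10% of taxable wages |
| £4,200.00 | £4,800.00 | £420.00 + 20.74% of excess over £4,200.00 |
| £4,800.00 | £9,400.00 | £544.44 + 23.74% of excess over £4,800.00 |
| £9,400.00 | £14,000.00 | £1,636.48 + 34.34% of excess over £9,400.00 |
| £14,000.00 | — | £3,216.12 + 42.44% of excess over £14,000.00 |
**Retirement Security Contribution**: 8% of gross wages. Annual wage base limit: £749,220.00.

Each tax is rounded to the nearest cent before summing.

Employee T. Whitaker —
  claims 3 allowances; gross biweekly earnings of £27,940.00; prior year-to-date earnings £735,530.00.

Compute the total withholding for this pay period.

Earnings Tax: taxable = £27,940.00 − 3×£440.00 = £26,620.00
  £3,216.12 + 42.44% × (£26,620.00 − £14,000.00) = £3,216.12 + 42.44% × £12,620.00 = £8,572.05
Retirement Security Contribution: cap £749,220.00 − YTD £735,530.00 = £13,690.00 subject; 8% × £13,690.00 = £1,095.20
Total: £8,572.05 + £1,095.20 = £9,667.25

£9,667.25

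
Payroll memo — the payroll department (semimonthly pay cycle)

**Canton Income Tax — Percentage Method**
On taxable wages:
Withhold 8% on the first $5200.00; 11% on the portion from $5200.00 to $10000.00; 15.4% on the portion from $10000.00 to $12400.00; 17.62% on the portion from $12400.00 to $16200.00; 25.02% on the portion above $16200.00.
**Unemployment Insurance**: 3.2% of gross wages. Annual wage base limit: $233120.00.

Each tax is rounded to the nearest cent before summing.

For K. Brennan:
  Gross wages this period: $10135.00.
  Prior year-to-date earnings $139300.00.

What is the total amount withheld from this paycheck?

Canton Income Tax: taxable = $10135.00
  $944.00 + 15.4% × ($10135.00 − $10000.00) = $944.00 + 15.4% × $135.00 = $964.79
Unemployment Insurance: 3.2% × $10135.00 = $324.32
Total: $964.79 + $324.32 = $1289.11

$1289.11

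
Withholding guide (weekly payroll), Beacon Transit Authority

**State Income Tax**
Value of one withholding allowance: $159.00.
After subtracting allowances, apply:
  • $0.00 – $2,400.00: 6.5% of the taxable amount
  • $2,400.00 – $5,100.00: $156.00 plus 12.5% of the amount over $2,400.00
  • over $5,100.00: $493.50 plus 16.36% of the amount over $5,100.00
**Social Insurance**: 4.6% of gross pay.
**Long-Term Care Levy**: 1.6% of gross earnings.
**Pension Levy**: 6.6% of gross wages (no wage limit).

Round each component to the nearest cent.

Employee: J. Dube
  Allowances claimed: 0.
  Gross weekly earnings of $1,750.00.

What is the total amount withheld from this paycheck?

State Income Tax: taxable = $1,750.00
  6.5% × $1,750.00 = $113.75
Social Insurance: 4.6% × $1,750.00 = $80.50
Long-Term Care Levy: 1.6% × $1,750.00 = $28.00
Pension Levy: 6.6% × $1,750.00 = $115.50
Total: $113.75 + $80.50 + $28.00 + $115.50 = $337.75

$337.75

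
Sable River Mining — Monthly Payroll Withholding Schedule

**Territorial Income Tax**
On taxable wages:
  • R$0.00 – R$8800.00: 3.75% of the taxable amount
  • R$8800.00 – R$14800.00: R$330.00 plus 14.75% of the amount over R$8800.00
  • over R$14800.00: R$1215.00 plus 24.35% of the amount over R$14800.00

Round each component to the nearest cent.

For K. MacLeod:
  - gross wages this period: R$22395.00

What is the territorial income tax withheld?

Territorial Income Tax: taxable = R$22395.00
  R$1215.00 + 24.35% × (R$22395.00 − R$14800.00) = R$1215.00 + 24.35% × R$7595.00 = R$3064.38

R$3064.38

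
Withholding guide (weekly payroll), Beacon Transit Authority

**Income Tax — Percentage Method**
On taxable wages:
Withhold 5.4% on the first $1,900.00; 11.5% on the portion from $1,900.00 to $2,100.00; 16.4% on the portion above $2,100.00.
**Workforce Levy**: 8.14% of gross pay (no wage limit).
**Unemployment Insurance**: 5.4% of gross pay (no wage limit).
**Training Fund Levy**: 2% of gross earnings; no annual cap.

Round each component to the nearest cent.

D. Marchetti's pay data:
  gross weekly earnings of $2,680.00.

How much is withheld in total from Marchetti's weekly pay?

$637.19

Income Tax: taxable = $2,680.00
  $125.60 + 16.4% × ($2,680.00 − $2,100.00) = $125.60 + 16.4% × $580.00 = $220.72
Workforce Levy: 8.14% × $2,680.00 = $218.15
Unemployment Insurance: 5.4% × $2,680.00 = $144.72
Training Fund Levy: 2% × $2,680.00 = $53.60
Total: $220.72 + $218.15 + $144.72 + $53.60 = $637.19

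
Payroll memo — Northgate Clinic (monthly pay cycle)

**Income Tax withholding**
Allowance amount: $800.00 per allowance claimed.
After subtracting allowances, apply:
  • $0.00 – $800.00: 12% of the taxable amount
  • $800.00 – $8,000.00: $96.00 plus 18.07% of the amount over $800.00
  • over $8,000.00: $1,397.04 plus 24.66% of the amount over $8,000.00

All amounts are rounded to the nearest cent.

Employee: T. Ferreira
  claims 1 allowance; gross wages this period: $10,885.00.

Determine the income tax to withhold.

$1,911.20

Income Tax: taxable = $10,885.00 − 1×$800.00 = $10,085.00
  $1,397.04 + 24.66% × ($10,085.00 − $8,000.00) = $1,397.04 + 24.66% × $2,085.00 = $1,911.20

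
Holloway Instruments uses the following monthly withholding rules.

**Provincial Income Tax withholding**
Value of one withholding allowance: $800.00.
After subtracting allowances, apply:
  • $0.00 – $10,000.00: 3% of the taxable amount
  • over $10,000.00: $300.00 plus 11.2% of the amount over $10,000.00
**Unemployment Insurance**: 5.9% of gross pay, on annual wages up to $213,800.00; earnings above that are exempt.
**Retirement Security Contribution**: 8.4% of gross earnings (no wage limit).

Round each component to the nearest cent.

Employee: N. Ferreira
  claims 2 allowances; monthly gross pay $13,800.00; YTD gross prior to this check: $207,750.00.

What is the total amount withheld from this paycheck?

Provincial Income Tax: taxable = $13,800.00 − 2×$800.00 = $12,200.00
  $300.00 + 11.2% × ($12,200.00 − $10,000.00) = $300.00 + 11.2% × $2,200.00 = $546.40
Unemployment Insurance: cap $213,800.00 − YTD $207,750.00 = $6,050.00 subject; 5.9% × $6,050.00 = $356.95
Retirement Security Contribution: 8.4% × $13,800.00 = $1,159.20
Total: $546.40 + $356.95 + $1,159.20 = $2,062.55

$2,062.55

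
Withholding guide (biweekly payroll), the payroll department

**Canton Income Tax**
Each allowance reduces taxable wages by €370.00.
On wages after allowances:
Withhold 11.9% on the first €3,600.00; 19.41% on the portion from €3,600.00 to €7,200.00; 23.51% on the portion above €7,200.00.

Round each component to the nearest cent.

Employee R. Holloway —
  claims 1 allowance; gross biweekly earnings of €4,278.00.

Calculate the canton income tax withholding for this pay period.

Canton Income Tax: taxable = €4,278.00 − 1×€370.00 = €3,908.00
  €428.40 + 19.41% × (€3,908.00 − €3,600.00) = €428.40 + 19.41% × €308.00 = €488.18

€488.18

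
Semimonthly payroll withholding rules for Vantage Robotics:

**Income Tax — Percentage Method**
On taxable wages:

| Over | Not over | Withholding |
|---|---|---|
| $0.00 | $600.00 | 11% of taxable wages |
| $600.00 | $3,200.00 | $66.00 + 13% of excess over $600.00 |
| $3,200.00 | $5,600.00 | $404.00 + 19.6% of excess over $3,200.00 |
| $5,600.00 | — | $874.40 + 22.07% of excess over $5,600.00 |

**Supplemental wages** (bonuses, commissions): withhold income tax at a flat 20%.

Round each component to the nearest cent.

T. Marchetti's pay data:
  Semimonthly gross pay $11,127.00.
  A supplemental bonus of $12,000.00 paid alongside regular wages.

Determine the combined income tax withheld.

Income Tax: taxable = $11,127.00
  $874.40 + 22.07% × ($11,127.00 − $5,600.00) = $874.40 + 22.07% × $5,527.00 = $2,094.21
Supplemental (20% flat on bonus): 20% × $12,000.00 = $2,400.00
Total income tax: $2,094.21 + $2,400.00 = $4,494.21

$4,494.21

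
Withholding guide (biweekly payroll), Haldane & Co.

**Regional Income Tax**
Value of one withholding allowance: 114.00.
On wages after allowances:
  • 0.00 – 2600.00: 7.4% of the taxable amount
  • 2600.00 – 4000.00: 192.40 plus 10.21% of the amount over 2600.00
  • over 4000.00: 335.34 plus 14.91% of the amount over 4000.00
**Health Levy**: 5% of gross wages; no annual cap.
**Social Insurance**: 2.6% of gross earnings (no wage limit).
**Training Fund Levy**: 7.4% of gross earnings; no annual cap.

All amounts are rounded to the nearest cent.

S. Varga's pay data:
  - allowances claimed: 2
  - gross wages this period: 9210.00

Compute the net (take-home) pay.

Regional Income Tax: taxable = 9210.00 − 2×114.00 = 8982.00
  335.34 + 14.91% × (8982.00 − 4000.00) = 335.34 + 14.91% × 4982.00 = 1078.16
Health Levy: 5% × 9210.00 = 460.50
Social Insurance: 2.6% × 9210.00 = 239.46
Training Fund Levy: 7.4% × 9210.00 = 681.54
Total withheld: 1078.16 + 460.50 + 239.46 + 681.54 = 2459.66
Net pay: 9210.00 − 2459.66 = 6750.34

6750.34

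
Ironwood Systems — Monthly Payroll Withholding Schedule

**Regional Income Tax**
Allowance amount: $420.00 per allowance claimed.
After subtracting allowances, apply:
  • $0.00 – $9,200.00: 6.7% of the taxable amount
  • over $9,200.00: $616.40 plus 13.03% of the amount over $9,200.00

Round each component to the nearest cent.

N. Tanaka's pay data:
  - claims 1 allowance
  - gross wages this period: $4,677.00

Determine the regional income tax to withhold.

Regional Income Tax: taxable = $4,677.00 − 1×$420.00 = $4,257.00
  6.7% × $4,257.00 = $285.22

$285.22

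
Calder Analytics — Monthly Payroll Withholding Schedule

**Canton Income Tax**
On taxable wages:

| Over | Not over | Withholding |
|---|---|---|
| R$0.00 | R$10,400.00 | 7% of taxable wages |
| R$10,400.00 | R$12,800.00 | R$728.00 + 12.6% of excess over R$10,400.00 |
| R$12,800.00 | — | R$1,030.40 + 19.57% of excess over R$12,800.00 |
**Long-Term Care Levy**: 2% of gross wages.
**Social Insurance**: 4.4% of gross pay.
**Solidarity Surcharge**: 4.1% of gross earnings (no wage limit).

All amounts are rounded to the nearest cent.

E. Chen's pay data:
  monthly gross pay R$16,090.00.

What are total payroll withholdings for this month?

Canton Income Tax: taxable = R$16,090.00
  R$1,030.40 + 19.57% × (R$16,090.00 − R$12,800.00) = R$1,030.40 + 19.57% × R$3,290.00 = R$1,674.25
Long-Term Care Levy: 2% × R$16,090.00 = R$321.80
Social Insurance: 4.4% × R$16,090.00 = R$707.96
Solidarity Surcharge: 4.1% × R$16,090.00 = R$659.69
Total: R$1,674.25 + R$321.80 + R$707.96 + R$659.69 = R$3,363.70

R$3,363.70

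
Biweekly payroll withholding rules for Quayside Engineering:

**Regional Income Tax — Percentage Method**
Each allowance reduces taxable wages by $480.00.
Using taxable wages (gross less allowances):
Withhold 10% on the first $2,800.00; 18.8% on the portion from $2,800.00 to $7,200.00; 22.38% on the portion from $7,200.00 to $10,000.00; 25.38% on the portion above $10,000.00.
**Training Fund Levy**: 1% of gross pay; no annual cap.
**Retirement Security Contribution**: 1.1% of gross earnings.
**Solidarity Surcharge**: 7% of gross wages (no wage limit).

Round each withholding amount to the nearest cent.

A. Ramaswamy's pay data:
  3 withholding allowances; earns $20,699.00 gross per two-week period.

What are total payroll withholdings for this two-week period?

$5,967.38

Regional Income Tax: taxable = $20,699.00 − 3×$480.00 = $19,259.00
  $1,733.84 + 25.38% × ($19,259.00 − $10,000.00) = $1,733.84 + 25.38% × $9,259.00 = $4,083.77
Training Fund Levy: 1% × $20,699.00 = $206.99
Retirement Security Contribution: 1.1% × $20,699.00 = $227.69
Solidarity Surcharge: 7% × $20,699.00 = $1,448.93
Total: $4,083.77 + $206.99 + $227.69 + $1,448.93 = $5,967.38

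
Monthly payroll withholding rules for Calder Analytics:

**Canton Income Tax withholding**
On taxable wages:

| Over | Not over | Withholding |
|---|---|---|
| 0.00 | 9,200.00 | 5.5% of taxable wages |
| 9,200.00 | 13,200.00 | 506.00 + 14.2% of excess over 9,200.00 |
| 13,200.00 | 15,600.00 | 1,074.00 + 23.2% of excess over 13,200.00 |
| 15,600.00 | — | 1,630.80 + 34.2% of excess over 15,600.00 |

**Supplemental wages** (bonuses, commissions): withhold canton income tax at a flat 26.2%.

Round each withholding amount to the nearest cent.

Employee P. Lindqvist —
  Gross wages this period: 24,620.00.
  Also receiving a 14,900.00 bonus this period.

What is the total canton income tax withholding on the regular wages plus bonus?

8,619.44

Canton Income Tax: taxable = 24,620.00
  1,630.80 + 34.2% × (24,620.00 − 15,600.00) = 1,630.80 + 34.2% × 9,020.00 = 4,715.64
Supplemental (26.2% flat on bonus): 26.2% × 14,900.00 = 3,903.80
Total canton income tax: 4,715.64 + 3,903.80 = 8,619.44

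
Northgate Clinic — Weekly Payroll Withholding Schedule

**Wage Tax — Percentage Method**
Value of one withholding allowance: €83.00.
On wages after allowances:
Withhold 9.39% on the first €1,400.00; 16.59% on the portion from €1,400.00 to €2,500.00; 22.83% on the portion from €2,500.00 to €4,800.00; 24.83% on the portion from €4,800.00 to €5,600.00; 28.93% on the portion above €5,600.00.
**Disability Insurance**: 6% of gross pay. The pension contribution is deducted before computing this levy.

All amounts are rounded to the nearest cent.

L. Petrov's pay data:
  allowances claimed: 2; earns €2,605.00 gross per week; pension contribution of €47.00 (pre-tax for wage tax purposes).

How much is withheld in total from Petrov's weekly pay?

Wage Tax: taxable = €2,605.00 − €47.00 − 2×€83.00 = €2,392.00
  €131.46 + 16.59% × (€2,392.00 − €1,400.00) = €131.46 + 16.59% × €992.00 = €296.03
Disability Insurance: 6% × €2,558.00 = €153.48
Total: €296.03 + €153.48 = €449.51

€449.51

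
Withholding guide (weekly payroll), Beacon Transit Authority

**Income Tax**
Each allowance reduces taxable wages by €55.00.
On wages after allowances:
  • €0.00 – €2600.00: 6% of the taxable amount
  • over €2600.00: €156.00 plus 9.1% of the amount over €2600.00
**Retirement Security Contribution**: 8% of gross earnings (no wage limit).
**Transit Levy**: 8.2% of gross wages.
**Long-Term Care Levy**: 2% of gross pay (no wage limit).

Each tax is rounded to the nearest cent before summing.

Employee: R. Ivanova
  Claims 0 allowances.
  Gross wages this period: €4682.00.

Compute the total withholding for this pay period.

€1197.58

Income Tax: taxable = €4682.00
  €156.00 + 9.1% × (€4682.00 − €2600.00) = €156.00 + 9.1% × €2082.00 = €345.46
Retirement Security Contribution: 8% × €4682.00 = €374.56
Transit Levy: 8.2% × €4682.00 = €383.92
Long-Term Care Levy: 2% × €4682.00 = €93.64
Total: €345.46 + €374.56 + €383.92 + €93.64 = €1197.58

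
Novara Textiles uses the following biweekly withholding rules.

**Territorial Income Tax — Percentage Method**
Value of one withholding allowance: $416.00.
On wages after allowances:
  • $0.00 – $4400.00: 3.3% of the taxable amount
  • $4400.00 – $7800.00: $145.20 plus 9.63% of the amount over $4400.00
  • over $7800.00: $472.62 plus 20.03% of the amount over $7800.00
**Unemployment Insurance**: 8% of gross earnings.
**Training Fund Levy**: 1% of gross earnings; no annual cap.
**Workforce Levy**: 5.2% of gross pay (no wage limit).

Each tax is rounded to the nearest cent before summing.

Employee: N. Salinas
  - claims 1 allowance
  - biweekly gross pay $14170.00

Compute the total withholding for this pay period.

Territorial Income Tax: taxable = $14170.00 − 1×$416.00 = $13754.00
  $472.62 + 20.03% × ($13754.00 − $7800.00) = $472.62 + 20.03% × $5954.00 = $1665.21
Unemployment Insurance: 8% × $14170.00 = $1133.60
Training Fund Levy: 1% × $14170.00 = $141.70
Workforce Levy: 5.2% × $14170.00 = $736.84
Total: $1665.21 + $1133.60 + $141.70 + $736.84 = $3677.35

$3677.35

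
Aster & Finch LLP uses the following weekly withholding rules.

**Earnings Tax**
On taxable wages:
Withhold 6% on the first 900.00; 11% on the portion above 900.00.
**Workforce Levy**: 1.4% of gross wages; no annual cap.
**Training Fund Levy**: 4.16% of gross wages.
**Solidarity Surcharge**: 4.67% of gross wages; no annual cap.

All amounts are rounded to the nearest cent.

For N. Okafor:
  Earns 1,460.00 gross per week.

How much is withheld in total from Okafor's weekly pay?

Earnings Tax: taxable = 1,460.00
  54.00 + 11% × (1,460.00 − 900.00) = 54.00 + 11% × 560.00 = 115.60
Workforce Levy: 1.4% × 1,460.00 = 20.44
Training Fund Levy: 4.16% × 1,460.00 = 60.74
Solidarity Surcharge: 4.67% × 1,460.00 = 68.18
Total: 115.60 + 20.44 + 60.74 + 68.18 = 264.96

264.96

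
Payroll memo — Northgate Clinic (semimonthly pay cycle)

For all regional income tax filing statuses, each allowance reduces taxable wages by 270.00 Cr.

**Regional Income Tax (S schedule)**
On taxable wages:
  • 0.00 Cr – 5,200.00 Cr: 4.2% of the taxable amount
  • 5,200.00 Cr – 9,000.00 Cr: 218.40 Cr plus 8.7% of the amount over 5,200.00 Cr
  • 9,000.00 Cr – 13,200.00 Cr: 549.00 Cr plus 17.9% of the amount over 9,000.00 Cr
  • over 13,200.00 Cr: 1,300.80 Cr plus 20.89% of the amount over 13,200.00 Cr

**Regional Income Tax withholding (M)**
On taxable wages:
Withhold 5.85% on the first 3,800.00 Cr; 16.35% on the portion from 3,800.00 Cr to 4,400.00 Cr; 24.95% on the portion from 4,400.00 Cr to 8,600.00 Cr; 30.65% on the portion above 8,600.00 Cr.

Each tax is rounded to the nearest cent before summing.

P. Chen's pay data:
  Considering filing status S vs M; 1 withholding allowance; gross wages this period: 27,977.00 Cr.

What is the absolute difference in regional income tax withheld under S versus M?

2,893.29 Cr

Regional Income Tax (S): taxable = 27,977.00 Cr − 1×270.00 Cr = 27,707.00 Cr
  1,300.80 Cr + 20.89% × (27,707.00 Cr − 13,200.00 Cr) = 1,300.80 Cr + 20.89% × 14,507.00 Cr = 4,331.31 Cr
Regional Income Tax (M): taxable = 27,977.00 Cr − 1×270.00 Cr = 27,707.00 Cr
  1,368.30 Cr + 30.65% × (27,707.00 Cr − 8,600.00 Cr) = 1,368.30 Cr + 30.65% × 19,107.00 Cr = 7,224.60 Cr
Difference: |4,331.31 Cr − 7,224.60 Cr| = 2,893.29 Cr (higher under M)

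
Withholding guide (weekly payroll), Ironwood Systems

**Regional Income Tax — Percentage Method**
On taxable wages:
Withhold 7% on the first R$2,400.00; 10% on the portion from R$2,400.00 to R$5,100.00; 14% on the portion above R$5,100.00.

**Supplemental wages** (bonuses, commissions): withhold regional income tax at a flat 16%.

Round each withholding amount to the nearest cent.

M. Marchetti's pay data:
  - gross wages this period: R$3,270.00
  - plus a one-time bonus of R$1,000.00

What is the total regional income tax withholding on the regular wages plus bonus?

Regional Income Tax: taxable = R$3,270.00
  R$168.00 + 10% × (R$3,270.00 − R$2,400.00) = R$168.00 + 10% × R$870.00 = R$255.00
Supplemental (16% flat on bonus): 16% × R$1,000.00 = R$160.00
Total regional income tax: R$255.00 + R$160.00 = R$415.00

R$415.00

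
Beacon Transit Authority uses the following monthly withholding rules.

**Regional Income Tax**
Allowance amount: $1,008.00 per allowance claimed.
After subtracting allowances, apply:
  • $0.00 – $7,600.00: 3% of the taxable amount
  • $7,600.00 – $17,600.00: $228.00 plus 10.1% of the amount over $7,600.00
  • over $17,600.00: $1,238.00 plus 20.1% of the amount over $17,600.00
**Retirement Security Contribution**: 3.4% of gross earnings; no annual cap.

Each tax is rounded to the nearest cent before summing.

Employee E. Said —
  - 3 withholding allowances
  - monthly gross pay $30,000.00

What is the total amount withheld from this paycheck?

Regional Income Tax: taxable = $30,000.00 − 3×$1,008.00 = $26,976.00
  $1,238.00 + 20.1% × ($26,976.00 − $17,600.00) = $1,238.00 + 20.1% × $9,376.00 = $3,122.58
Retirement Security Contribution: 3.4% × $30,000.00 = $1,020.00
Total: $3,122.58 + $1,020.00 = $4,142.58

$4,142.58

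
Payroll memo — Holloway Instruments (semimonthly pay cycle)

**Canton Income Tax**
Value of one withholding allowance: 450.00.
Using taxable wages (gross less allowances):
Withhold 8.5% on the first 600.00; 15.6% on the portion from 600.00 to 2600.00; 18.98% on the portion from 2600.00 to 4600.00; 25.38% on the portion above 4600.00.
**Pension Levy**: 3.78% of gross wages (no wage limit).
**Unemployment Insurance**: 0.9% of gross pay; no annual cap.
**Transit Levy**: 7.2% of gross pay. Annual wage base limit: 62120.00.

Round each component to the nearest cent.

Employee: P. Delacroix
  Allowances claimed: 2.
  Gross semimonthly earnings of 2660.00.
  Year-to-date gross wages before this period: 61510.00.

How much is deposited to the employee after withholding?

2259.63

Canton Income Tax: taxable = 2660.00 − 2×450.00 = 1760.00
  51.00 + 15.6% × (1760.00 − 600.00) = 51.00 + 15.6% × 1160.00 = 231.96
Pension Levy: 3.78% × 2660.00 = 100.55
Unemployment Insurance: 0.9% × 2660.00 = 23.94
Transit Levy: cap 62120.00 − YTD 61510.00 = 610.00 subject; 7.2% × 610.00 = 43.92
Total withheld: 231.96 + 100.55 + 23.94 + 43.92 = 400.37
Net pay: 2660.00 − 400.37 = 2259.63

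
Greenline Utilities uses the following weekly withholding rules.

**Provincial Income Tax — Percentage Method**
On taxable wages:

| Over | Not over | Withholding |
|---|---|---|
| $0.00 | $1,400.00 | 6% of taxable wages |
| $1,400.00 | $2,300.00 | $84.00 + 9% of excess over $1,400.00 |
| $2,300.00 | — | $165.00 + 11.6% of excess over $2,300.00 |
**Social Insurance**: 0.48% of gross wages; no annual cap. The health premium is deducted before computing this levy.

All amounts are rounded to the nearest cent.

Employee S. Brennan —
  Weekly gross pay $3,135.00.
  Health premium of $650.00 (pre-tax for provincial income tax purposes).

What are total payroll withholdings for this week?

Provincial Income Tax: taxable = $3,135.00 − $650.00 = $2,485.00
  $165.00 + 11.6% × ($2,485.00 − $2,300.00) = $165.00 + 11.6% × $185.00 = $186.46
Social Insurance: 0.48% × $2,485.00 = $11.93
Total: $186.46 + $11.93 = $198.39

$198.39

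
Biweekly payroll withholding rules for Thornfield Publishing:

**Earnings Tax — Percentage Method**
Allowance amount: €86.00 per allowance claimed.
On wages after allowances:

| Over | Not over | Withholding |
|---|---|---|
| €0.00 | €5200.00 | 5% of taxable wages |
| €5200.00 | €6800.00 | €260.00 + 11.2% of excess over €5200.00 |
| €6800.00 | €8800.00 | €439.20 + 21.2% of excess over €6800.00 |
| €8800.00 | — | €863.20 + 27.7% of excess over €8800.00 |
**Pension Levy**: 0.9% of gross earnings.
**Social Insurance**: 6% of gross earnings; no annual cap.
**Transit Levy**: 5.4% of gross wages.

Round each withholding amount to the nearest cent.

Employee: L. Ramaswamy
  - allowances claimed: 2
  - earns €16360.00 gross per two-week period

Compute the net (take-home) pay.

Earnings Tax: taxable = €16360.00 − 2×€86.00 = €16188.00
  €863.20 + 27.7% × (€16188.00 − €8800.00) = €863.20 + 27.7% × €7388.00 = €2909.68
Pension Levy: 0.9% × €16360.00 = €147.24
Social Insurance: 6% × €16360.00 = €981.60
Transit Levy: 5.4% × €16360.00 = €883.44
Total withheld: €2909.68 + €147.24 + €981.60 + €883.44 = €4921.96
Net pay: €16360.00 − €4921.96 = €11438.04

€11438.04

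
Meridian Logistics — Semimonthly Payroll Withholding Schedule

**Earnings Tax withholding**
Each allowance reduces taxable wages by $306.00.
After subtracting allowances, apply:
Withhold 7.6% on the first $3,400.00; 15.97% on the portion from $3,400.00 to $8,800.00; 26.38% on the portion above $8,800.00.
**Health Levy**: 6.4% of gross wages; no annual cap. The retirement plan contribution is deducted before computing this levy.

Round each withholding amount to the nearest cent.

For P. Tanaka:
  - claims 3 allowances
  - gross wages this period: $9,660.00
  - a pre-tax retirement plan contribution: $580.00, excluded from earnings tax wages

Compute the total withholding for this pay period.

Earnings Tax: taxable = $9,660.00 − $580.00 − 3×$306.00 = $8,162.00
  $258.40 + 15.97% × ($8,162.00 − $3,400.00) = $258.40 + 15.97% × $4,762.00 = $1,018.89
Health Levy: 6.4% × $9,080.00 = $581.12
Total: $1,018.89 + $581.12 = $1,600.01

$1,600.01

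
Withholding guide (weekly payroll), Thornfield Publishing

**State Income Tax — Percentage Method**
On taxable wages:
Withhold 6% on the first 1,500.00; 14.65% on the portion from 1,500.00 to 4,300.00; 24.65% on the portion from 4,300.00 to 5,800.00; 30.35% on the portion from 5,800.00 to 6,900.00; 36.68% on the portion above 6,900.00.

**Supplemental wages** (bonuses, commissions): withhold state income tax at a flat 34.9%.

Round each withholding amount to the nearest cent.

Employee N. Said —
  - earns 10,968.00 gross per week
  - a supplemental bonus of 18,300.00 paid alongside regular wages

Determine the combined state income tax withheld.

9,082.64

State Income Tax: taxable = 10,968.00
  1,203.80 + 36.68% × (10,968.00 − 6,900.00) = 1,203.80 + 36.68% × 4,068.00 = 2,695.94
Supplemental (34.9% flat on bonus): 34.9% × 18,300.00 = 6,386.70
Total state income tax: 2,695.94 + 6,386.70 = 9,082.64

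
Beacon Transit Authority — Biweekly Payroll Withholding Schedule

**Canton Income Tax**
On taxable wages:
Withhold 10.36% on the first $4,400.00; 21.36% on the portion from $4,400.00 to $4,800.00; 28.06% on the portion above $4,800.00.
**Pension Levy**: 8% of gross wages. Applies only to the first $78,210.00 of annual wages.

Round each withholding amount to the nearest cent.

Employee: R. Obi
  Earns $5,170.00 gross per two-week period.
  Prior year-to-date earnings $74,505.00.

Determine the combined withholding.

Canton Income Tax: taxable = $5,170.00
  $541.28 + 28.06% × ($5,170.00 − $4,800.00) = $541.28 + 28.06% × $370.00 = $645.10
Pension Levy: cap $78,210.00 − YTD $74,505.00 = $3,705.00 subject; 8% × $3,705.00 = $296.40
Total: $645.10 + $296.40 = $941.50

$941.50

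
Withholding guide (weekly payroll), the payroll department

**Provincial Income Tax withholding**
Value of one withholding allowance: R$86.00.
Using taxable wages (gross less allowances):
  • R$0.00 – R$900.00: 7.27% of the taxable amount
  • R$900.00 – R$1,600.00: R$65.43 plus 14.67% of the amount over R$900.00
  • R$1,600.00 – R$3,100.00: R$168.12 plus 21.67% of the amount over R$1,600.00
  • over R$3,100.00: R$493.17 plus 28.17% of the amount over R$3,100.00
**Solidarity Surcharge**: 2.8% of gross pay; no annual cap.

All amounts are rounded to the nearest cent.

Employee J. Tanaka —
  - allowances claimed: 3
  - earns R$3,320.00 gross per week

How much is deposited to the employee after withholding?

R$2,742.10

Provincial Income Tax: taxable = R$3,320.00 − 3×R$86.00 = R$3,062.00
  R$168.12 + 21.67% × (R$3,062.00 − R$1,600.00) = R$168.12 + 21.67% × R$1,462.00 = R$484.94
Solidarity Surcharge: 2.8% × R$3,320.00 = R$92.96
Total withheld: R$484.94 + R$92.96 = R$577.90
Net pay: R$3,320.00 − R$577.90 = R$2,742.10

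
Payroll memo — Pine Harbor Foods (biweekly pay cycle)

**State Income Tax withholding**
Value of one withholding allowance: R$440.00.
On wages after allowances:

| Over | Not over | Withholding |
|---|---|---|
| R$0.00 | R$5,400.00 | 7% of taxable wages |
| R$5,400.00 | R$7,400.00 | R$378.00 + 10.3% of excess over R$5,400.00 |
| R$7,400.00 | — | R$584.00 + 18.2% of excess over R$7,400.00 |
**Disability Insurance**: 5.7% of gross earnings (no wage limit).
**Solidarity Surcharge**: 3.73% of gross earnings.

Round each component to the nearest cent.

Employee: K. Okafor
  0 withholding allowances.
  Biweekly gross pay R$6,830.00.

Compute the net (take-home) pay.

R$5,660.64

State Income Tax: taxable = R$6,830.00
  R$378.00 + 10.3% × (R$6,830.00 − R$5,400.00) = R$378.00 + 10.3% × R$1,430.00 = R$525.29
Disability Insurance: 5.7% × R$6,830.00 = R$389.31
Solidarity Surcharge: 3.73% × R$6,830.00 = R$254.76
Total withheld: R$525.29 + R$389.31 + R$254.76 = R$1,169.36
Net pay: R$6,830.00 − R$1,169.36 = R$5,660.64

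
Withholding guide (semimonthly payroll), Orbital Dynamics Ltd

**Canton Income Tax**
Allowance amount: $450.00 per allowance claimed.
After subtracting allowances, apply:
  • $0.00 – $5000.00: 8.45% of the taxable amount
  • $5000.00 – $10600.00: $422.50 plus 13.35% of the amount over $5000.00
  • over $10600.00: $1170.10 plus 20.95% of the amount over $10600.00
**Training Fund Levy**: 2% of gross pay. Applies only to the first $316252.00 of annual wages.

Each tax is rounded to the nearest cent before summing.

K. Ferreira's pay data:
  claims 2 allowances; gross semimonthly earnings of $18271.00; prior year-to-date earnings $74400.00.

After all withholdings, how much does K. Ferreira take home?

$15316.96

Canton Income Tax: taxable = $18271.00 − 2×$450.00 = $17371.00
  $1170.10 + 20.95% × ($17371.00 − $10600.00) = $1170.10 + 20.95% × $6771.00 = $2588.62
Training Fund Levy: 2% × $18271.00 = $365.42
Total withheld: $2588.62 + $365.42 = $2954.04
Net pay: $18271.00 − $2954.04 = $15316.96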